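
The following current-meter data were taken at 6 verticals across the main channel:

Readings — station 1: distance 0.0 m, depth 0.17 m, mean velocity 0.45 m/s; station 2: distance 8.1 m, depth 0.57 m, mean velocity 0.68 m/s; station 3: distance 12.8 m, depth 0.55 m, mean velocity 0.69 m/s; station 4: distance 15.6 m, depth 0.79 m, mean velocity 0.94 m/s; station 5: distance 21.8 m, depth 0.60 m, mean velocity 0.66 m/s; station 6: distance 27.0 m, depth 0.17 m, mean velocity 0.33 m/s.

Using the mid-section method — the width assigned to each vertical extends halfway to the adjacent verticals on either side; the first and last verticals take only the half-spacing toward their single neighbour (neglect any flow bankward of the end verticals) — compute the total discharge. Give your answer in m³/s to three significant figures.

w_1 = (8.1 − 0.0)/2 = 4.05 m; q_1 = 0.45 × 0.17 × 4.05 = 0.3098 m³/s
w_2 = (12.8 − 0.0)/2 = 6.4 m; q_2 = 0.68 × 0.57 × 6.4 = 2.481 m³/s
w_3 = (15.6 − 8.1)/2 = 3.75 m; q_3 = 0.69 × 0.55 × 3.75 = 1.423 m³/s
w_4 = (21.8 − 12.8)/2 = 4.5 m; q_4 = 0.94 × 0.79 × 4.5 = 3.342 m³/s
w_5 = (27.0 − 15.6)/2 = 5.7 m; q_5 = 0.66 × 0.60 × 5.7 = 2.257 m³/s
w_6 = (27.0 − 21.8)/2 = 2.6 m; q_6 = 0.33 × 0.17 × 2.6 = 0.1459 m³/s
Q = Σ qᵢ = 9.958 m³/s

9.96 m³/s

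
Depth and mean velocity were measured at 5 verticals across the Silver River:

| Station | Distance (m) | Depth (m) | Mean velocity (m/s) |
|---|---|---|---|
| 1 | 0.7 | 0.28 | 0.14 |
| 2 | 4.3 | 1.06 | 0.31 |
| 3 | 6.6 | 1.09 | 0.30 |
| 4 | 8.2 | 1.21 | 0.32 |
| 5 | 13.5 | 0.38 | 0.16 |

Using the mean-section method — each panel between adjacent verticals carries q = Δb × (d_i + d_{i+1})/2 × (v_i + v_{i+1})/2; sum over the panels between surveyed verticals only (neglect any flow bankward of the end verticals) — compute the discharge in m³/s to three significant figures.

2.88 m³/s

Panel 1-2: Δb = 3.6 m, d̄ = (0.28+1.06)/2 = 0.67, v̄ = (0.14+0.31)/2 = 0.225 → q = 3.6×0.67×0.225 = 0.5427 m³/s
Panel 2-3: Δb = 2.3 m, d̄ = (1.06+1.09)/2 = 1.075, v̄ = (0.31+0.30)/2 = 0.305 → q = 2.3×1.075×0.305 = 0.7541 m³/s
Panel 3-4: Δb = 1.6 m, d̄ = (1.09+1.21)/2 = 1.15, v̄ = (0.30+0.32)/2 = 0.31 → q = 1.6×1.15×0.31 = 0.5704 m³/s
Panel 4-5: Δb = 5.3 m, d̄ = (1.21+0.38)/2 = 0.795, v̄ = (0.32+0.16)/2 = 0.24 → q = 5.3×0.795×0.24 = 1.011 m³/s
Q = Σ q = 2.878 m³/s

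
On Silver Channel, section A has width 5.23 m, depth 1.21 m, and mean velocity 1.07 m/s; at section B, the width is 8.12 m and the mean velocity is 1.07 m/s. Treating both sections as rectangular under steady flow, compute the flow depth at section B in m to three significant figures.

0.779 m

Q = A₁V₁ = (5.23×1.21) × 1.07 = 6.771 m³/s
d₂ = Q/(b₂ V₂) = 6.771/(8.12×1.07) = 0.7793 m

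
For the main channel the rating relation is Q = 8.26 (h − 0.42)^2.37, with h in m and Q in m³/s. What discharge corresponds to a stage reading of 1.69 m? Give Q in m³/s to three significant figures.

Q = 8.26 × (1.69 − 0.42)^2.37 = 8.26 × 1.27^2.37 = 14.55 m³/s

14.6 m³/s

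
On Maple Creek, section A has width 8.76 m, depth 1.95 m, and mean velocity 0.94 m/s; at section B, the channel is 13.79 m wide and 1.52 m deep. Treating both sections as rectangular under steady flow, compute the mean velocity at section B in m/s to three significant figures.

Q = A₁V₁ = (8.76×1.95) × 0.94 = 16.06 m³/s
A₂ = 13.79 × 1.52 = 20.96 m²
V₂ = Q/A₂ = 16.06/20.96 = 0.7661 m/s

0.766 m/s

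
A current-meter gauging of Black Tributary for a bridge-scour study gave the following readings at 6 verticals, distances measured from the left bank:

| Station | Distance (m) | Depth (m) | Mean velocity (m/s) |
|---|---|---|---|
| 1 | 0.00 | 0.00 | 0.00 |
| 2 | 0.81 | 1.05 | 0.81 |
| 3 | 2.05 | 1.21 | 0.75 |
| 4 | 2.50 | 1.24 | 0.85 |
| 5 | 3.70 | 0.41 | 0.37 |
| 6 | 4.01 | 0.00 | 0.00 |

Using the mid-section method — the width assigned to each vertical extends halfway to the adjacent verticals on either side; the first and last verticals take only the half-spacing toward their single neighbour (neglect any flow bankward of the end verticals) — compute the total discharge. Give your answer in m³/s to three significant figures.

w_2 = (2.05 − 0.00)/2 = 1.025 m; q_2 = 0.81 × 1.05 × 1.025 = 0.8718 m³/s
w_3 = (2.50 − 0.81)/2 = 0.845 m; q_3 = 0.75 × 1.21 × 0.845 = 0.7668 m³/s
w_4 = (3.70 − 2.05)/2 = 0.825 m; q_4 = 0.85 × 1.24 × 0.825 = 0.8696 m³/s
w_5 = (4.01 − 2.50)/2 = 0.755 m; q_5 = 0.37 × 0.41 × 0.755 = 0.1145 m³/s
Stations 1, 6 contribute zero (depth or velocity is 0).
Q = Σ qᵢ = 2.623 m³/s

2.62 m³/s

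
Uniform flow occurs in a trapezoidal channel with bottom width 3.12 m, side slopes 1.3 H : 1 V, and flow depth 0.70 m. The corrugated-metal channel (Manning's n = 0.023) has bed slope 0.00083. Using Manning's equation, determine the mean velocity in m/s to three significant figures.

0.811 m/s

A = (b + z·y)·y = (3.12 + 1.3×0.70)×0.70 = 2.821 m²
P = b + 2y√(1+z²) = 3.12 + 2×0.70×√(1+1.3²) = 5.416 m
R = A/P = 2.821/5.416 = 0.5208 m
Q = (1/n)·A·R^(2/3)·S^(1/2) = (1/0.023) × 2.821 × 0.5208^(2/3) × 0.00083^(1/2) = 2.287 m³/s
V = Q/A = 2.287/2.821 = 0.8109 m/s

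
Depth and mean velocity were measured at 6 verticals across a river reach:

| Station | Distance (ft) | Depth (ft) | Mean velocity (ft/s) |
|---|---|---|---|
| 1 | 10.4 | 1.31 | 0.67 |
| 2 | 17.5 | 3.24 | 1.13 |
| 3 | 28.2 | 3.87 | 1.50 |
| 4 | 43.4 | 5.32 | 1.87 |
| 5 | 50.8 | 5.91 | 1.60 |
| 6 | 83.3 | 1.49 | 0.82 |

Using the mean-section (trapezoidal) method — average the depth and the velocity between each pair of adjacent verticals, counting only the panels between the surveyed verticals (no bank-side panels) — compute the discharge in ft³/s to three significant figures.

400 ft³/s

Panel 1-2: Δb = 7.1 ft, d̄ = (1.31+3.24)/2 = 2.275, v̄ = (0.67+1.13)/2 = 0.9 → q = 7.1×2.275×0.9 = 14.54 ft³/s
Panel 2-3: Δb = 10.7 ft, d̄ = (3.24+3.87)/2 = 3.555, v̄ = (1.13+1.50)/2 = 1.315 → q = 10.7×3.555×1.315 = 50.02 ft³/s
Panel 3-4: Δb = 15.2 ft, d̄ = (3.87+5.32)/2 = 4.595, v̄ = (1.50+1.87)/2 = 1.685 → q = 15.2×4.595×1.685 = 117.7 ft³/s
Panel 4-5: Δb = 7.4 ft, d̄ = (5.32+5.91)/2 = 5.615, v̄ = (1.87+1.60)/2 = 1.735 → q = 7.4×5.615×1.735 = 72.09 ft³/s
Panel 5-6: Δb = 32.5 ft, d̄ = (5.91+1.49)/2 = 3.7, v̄ = (1.60+0.82)/2 = 1.21 → q = 32.5×3.7×1.21 = 145.5 ft³/s
Q = Σ q = 399.8 ft³/s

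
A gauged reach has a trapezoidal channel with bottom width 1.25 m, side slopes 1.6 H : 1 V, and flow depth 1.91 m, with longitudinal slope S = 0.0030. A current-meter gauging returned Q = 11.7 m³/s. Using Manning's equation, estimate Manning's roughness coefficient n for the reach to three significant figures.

A = (b + z·y)·y = (1.25 + 1.6×1.91)×1.91 = 8.224 m²
P = b + 2y√(1+z²) = 1.25 + 2×1.91×√(1+1.6²) = 8.458 m
R = A/P = 8.224/8.458 = 0.9724 m
n = (1/Q)·A·R^(2/3)·S^(1/2) = (1/11.7) × 8.224 × 0.9815 × 0.05477 = 0.03779

0.0378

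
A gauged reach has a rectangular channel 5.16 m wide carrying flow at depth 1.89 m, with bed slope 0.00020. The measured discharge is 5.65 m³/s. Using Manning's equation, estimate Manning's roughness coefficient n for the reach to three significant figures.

0.0259

A = b·y = 5.16 × 1.89 = 9.752 m²
P = b + 2y = 5.16 + 2×1.89 = 8.940 m
R = A/P = 9.752/8.940 = 1.091 m
n = (1/Q)·A·R^(2/3)·S^(1/2) = (1/5.65) × 9.752 × 1.060 × 0.01414 = 0.02587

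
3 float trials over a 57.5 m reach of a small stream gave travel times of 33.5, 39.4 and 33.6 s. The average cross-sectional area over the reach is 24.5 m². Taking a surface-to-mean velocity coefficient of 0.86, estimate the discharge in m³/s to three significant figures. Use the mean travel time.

t̄ = (33.5 + 39.4 + 33.6) / 3 = 35.5 s
v_surface = L / t̄ = 57.5 / 35.5 = 1.620 m/s
v_mean = 0.86 × 1.620 = 1.393 m/s
Q = A × v_mean = 24.5 × 1.393 = 34.13 m³/s

34.1 m³/s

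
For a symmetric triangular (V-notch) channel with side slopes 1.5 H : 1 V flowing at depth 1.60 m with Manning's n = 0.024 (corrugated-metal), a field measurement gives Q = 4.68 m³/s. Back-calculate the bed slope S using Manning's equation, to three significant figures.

0.00147

A = z·y² = 1.5×1.60² = 3.840 m²
P = 2y√(1+z²) = 2×1.60×√(1+1.5²) = 5.769 m
R = A/P = 3.840/5.769 = 0.6656 m
S = (Q·n / (1·A·R^(2/3)))² = (4.68×0.024 / (1×3.840×0.7624))² = 0.001472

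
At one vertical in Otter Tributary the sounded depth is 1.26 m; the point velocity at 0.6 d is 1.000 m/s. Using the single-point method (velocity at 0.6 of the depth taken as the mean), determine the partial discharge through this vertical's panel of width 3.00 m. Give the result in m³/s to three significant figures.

3.78 m³/s

v̄ = v₀.₆ = 1.000 m/s
q = v̄ × d × w = 1.000 × 1.26 × 3.00 = 3.780 m³/s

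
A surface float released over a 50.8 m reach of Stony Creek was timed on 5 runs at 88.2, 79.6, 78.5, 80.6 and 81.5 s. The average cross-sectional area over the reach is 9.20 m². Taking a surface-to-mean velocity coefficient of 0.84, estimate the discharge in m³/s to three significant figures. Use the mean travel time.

t̄ = (88.2 + 79.6 + 78.5 + 80.6 + 81.5) / 5 = 81.68 s
v_surface = L / t̄ = 50.8 / 81.68 = 0.6219 m/s
v_mean = 0.84 × 0.6219 = 0.5224 m/s
Q = A × v_mean = 9.20 × 0.5224 = 4.806 m³/s

4.81 m³/s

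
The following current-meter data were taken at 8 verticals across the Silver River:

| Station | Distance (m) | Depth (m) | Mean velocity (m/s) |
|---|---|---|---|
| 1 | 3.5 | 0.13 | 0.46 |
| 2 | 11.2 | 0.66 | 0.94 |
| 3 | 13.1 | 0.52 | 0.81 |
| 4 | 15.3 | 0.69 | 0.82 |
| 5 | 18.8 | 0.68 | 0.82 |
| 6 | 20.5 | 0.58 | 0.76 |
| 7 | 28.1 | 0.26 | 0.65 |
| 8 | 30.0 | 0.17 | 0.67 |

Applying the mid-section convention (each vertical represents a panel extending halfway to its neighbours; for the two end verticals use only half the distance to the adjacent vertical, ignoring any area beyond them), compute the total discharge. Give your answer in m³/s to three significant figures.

10.1 m³/s

w_1 = (11.2 − 3.5)/2 = 3.85 m; q_1 = 0.46 × 0.13 × 3.85 = 0.2302 m³/s
w_2 = (13.1 − 3.5)/2 = 4.8 m; q_2 = 0.94 × 0.66 × 4.8 = 2.978 m³/s
w_3 = (15.3 − 11.2)/2 = 2.05 m; q_3 = 0.81 × 0.52 × 2.05 = 0.8635 m³/s
w_4 = (18.8 − 13.1)/2 = 2.85 m; q_4 = 0.82 × 0.69 × 2.85 = 1.613 m³/s
w_5 = (20.5 − 15.3)/2 = 2.6 m; q_5 = 0.82 × 0.68 × 2.6 = 1.450 m³/s
w_6 = (28.1 − 18.8)/2 = 4.65 m; q_6 = 0.76 × 0.58 × 4.65 = 2.050 m³/s
w_7 = (30.0 − 20.5)/2 = 4.75 m; q_7 = 0.65 × 0.26 × 4.75 = 0.8028 m³/s
w_8 = (30.0 − 28.1)/2 = 0.95 m; q_8 = 0.67 × 0.17 × 0.95 = 0.1082 m³/s
Q = Σ qᵢ = 10.09 m³/s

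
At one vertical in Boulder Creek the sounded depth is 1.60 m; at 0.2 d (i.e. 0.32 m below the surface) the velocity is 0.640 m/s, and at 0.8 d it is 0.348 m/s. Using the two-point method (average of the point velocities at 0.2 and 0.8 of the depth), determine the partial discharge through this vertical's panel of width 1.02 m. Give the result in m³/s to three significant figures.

0.806 m³/s

v̄ = (0.640 + 0.348) / 2 = 0.4940 m/s
q = v̄ × d × w = 0.4940 × 1.60 × 1.02 = 0.8062 m³/s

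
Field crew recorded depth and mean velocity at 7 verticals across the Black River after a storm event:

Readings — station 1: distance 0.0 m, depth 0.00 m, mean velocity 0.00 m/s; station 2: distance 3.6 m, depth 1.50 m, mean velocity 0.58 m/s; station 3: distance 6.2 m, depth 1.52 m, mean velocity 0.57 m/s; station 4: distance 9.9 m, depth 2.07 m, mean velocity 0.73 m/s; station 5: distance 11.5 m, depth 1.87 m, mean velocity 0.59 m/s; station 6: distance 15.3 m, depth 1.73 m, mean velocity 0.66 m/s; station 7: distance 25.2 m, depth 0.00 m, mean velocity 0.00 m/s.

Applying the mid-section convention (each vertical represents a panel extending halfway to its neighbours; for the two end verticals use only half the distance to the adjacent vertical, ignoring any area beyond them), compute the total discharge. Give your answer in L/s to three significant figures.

w_2 = (6.2 − 0.0)/2 = 3.1 m; q_2 = 0.58 × 1.50 × 3.1 = 2.697 m³/s
w_3 = (9.9 − 3.6)/2 = 3.15 m; q_3 = 0.57 × 1.52 × 3.15 = 2.729 m³/s
w_4 = (11.5 − 6.2)/2 = 2.65 m; q_4 = 0.73 × 2.07 × 2.65 = 4.004 m³/s
w_5 = (15.3 − 9.9)/2 = 2.7 m; q_5 = 0.59 × 1.87 × 2.7 = 2.979 m³/s
w_6 = (25.2 − 11.5)/2 = 6.85 m; q_6 = 0.66 × 1.73 × 6.85 = 7.821 m³/s
Stations 1, 7 contribute zero (depth or velocity is 0).
Q = Σ qᵢ = 20.23 m³/s
= 20.23 × 1000 = 20230 L/s

20200 L/s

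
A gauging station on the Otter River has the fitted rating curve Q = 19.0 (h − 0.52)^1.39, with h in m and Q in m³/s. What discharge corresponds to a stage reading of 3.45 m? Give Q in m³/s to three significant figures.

Q = 19.0 × (3.45 − 0.52)^1.39 = 19.0 × 2.93^1.39 = 84.66 m³/s

84.7 m³/s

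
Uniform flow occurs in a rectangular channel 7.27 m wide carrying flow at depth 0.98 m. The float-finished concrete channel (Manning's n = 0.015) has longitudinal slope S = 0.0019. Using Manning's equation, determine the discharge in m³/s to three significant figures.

17.4 m³/s

A = b·y = 7.27 × 0.98 = 7.125 m²
P = b + 2y = 7.27 + 2×0.98 = 9.230 m
R = A/P = 7.125/9.230 = 0.7719 m
Q = (1/n)·A·R^(2/3)·S^(1/2) = (1/0.015) × 7.125 × 0.7719^(2/3) × 0.0019^(1/2) = 17.42 m³/s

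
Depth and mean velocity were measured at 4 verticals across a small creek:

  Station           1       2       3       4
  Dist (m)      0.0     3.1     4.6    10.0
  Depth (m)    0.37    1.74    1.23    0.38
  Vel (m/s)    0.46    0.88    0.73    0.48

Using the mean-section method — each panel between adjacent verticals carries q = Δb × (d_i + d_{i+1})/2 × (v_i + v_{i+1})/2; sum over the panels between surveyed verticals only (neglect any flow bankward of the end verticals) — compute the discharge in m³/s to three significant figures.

6.61 m³/s

Panel 1-2: Δb = 3.1 m, d̄ = (0.37+1.74)/2 = 1.055, v̄ = (0.46+0.88)/2 = 0.67 → q = 3.1×1.055×0.67 = 2.191 m³/s
Panel 2-3: Δb = 1.5 m, d̄ = (1.74+1.23)/2 = 1.485, v̄ = (0.88+0.73)/2 = 0.805 → q = 1.5×1.485×0.805 = 1.793 m³/s
Panel 3-4: Δb = 5.4 m, d̄ = (1.23+0.38)/2 = 0.805, v̄ = (0.73+0.48)/2 = 0.605 → q = 5.4×0.805×0.605 = 2.630 m³/s
Q = Σ q = 6.614 m³/s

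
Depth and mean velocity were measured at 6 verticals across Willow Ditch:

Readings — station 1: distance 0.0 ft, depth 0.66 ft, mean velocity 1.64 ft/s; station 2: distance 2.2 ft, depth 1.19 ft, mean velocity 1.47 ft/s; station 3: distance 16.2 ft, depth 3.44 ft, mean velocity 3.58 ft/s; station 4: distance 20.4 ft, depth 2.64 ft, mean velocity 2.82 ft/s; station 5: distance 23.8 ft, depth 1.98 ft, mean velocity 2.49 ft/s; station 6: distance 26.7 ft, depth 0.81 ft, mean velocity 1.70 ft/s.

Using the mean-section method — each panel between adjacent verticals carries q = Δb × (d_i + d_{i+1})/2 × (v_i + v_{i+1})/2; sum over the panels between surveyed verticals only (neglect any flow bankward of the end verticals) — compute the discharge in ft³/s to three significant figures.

155 ft³/s

Panel 1-2: Δb = 2.2 ft, d̄ = (0.66+1.19)/2 = 0.925, v̄ = (1.64+1.47)/2 = 1.555 → q = 2.2×0.925×1.555 = 3.164 ft³/s
Panel 2-3: Δb = 14 ft, d̄ = (1.19+3.44)/2 = 2.315, v̄ = (1.47+3.58)/2 = 2.525 → q = 14×2.315×2.525 = 81.84 ft³/s
Panel 3-4: Δb = 4.2 ft, d̄ = (3.44+2.64)/2 = 3.04, v̄ = (3.58+2.82)/2 = 3.2 → q = 4.2×3.04×3.2 = 40.86 ft³/s
Panel 4-5: Δb = 3.4 ft, d̄ = (2.64+1.98)/2 = 2.31, v̄ = (2.82+2.49)/2 = 2.655 → q = 3.4×2.31×2.655 = 20.85 ft³/s
Panel 5-6: Δb = 2.9 ft, d̄ = (1.98+0.81)/2 = 1.395, v̄ = (2.49+1.70)/2 = 2.095 → q = 2.9×1.395×2.095 = 8.475 ft³/s
Q = Σ q = 155.2 ft³/s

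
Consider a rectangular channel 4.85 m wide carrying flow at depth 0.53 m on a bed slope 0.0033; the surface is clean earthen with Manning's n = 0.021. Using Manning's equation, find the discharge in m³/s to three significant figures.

4.04 m³/s

A = b·y = 4.85 × 0.53 = 2.571 m²
P = b + 2y = 4.85 + 2×0.53 = 5.910 m
R = A/P = 2.571/5.910 = 0.4349 m
Q = (1/n)·A·R^(2/3)·S^(1/2) = (1/0.021) × 2.571 × 0.4349^(2/3) × 0.0033^(1/2) = 4.037 m³/s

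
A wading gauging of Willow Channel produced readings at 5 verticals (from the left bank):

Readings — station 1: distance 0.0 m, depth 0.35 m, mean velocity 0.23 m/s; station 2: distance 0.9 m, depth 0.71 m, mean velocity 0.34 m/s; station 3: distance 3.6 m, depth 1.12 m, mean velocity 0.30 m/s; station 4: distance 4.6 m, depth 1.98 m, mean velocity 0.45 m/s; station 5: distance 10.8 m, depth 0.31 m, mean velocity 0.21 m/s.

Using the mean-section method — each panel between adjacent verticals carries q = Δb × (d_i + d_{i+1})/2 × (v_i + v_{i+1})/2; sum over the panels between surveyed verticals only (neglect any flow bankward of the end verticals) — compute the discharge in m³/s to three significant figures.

Panel 1-2: Δb = 0.9 m, d̄ = (0.35+0.71)/2 = 0.53, v̄ = (0.23+0.34)/2 = 0.285 → q = 0.9×0.53×0.285 = 0.1359 m³/s
Panel 2-3: Δb = 2.7 m, d̄ = (0.71+1.12)/2 = 0.915, v̄ = (0.34+0.30)/2 = 0.32 → q = 2.7×0.915×0.32 = 0.7906 m³/s
Panel 3-4: Δb = 1 m, d̄ = (1.12+1.98)/2 = 1.55, v̄ = (0.30+0.45)/2 = 0.375 → q = 1×1.55×0.375 = 0.5813 m³/s
Panel 4-5: Δb = 6.2 m, d̄ = (1.98+0.31)/2 = 1.145, v̄ = (0.45+0.21)/2 = 0.33 → q = 6.2×1.145×0.33 = 2.343 m³/s
Q = Σ q = 3.850 m³/s

3.85 m³/s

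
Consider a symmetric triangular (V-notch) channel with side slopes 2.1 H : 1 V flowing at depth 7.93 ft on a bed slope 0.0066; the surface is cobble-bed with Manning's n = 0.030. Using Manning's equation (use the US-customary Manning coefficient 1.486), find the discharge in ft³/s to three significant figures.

A = z·y² = 2.1×7.93² = 132.1 ft²
P = 2y√(1+z²) = 2×7.93×√(1+2.1²) = 36.89 ft
R = A/P = 132.1/36.89 = 3.580 ft
Q = (1.486/n)·A·R^(2/3)·S^(1/2) = (1.486/0.030) × 132.1 × 3.580^(2/3) × 0.0066^(1/2) = 1244 ft³/s

1240 ft³/s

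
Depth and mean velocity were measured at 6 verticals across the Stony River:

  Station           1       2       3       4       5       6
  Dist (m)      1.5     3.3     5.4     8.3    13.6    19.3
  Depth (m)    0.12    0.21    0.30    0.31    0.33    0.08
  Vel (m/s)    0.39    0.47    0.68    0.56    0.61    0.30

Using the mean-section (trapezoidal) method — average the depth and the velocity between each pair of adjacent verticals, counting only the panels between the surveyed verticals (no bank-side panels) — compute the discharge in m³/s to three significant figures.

2.51 m³/s

Panel 1-2: Δb = 1.8 m, d̄ = (0.12+0.21)/2 = 0.165, v̄ = (0.39+0.47)/2 = 0.43 → q = 1.8×0.165×0.43 = 0.1277 m³/s
Panel 2-3: Δb = 2.1 m, d̄ = (0.21+0.30)/2 = 0.255, v̄ = (0.47+0.68)/2 = 0.575 → q = 2.1×0.255×0.575 = 0.3079 m³/s
Panel 3-4: Δb = 2.9 m, d̄ = (0.30+0.31)/2 = 0.305, v̄ = (0.68+0.56)/2 = 0.62 → q = 2.9×0.305×0.62 = 0.5484 m³/s
Panel 4-5: Δb = 5.3 m, d̄ = (0.31+0.33)/2 = 0.32, v̄ = (0.56+0.61)/2 = 0.585 → q = 5.3×0.32×0.585 = 0.9922 m³/s
Panel 5-6: Δb = 5.7 m, d̄ = (0.33+0.08)/2 = 0.205, v̄ = (0.61+0.30)/2 = 0.455 → q = 5.7×0.205×0.455 = 0.5317 m³/s
Q = Σ q = 2.508 m³/s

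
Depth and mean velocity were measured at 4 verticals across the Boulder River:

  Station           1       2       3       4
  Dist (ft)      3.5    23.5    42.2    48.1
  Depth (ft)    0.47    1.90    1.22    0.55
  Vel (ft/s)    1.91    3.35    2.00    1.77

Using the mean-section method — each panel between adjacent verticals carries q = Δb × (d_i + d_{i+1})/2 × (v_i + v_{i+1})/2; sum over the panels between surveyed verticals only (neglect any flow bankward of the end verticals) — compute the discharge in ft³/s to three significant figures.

150 ft³/s

Panel 1-2: Δb = 20 ft, d̄ = (0.47+1.90)/2 = 1.185, v̄ = (1.91+3.35)/2 = 2.63 → q = 20×1.185×2.63 = 62.33 ft³/s
Panel 2-3: Δb = 18.7 ft, d̄ = (1.90+1.22)/2 = 1.56, v̄ = (3.35+2.00)/2 = 2.675 → q = 18.7×1.56×2.675 = 78.04 ft³/s
Panel 3-4: Δb = 5.9 ft, d̄ = (1.22+0.55)/2 = 0.885, v̄ = (2.00+1.77)/2 = 1.885 → q = 5.9×0.885×1.885 = 9.843 ft³/s
Q = Σ q = 150.2 ft³/s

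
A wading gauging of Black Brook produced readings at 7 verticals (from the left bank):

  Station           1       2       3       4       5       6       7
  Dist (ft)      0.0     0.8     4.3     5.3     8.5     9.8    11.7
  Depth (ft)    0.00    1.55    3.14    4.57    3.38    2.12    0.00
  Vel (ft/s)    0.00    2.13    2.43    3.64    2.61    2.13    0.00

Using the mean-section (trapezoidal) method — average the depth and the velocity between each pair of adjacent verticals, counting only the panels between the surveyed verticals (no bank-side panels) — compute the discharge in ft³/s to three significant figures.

81.4 ft³/s

Panel 1-2: Δb = 0.8 ft, d̄ = (0.00+1.55)/2 = 0.775, v̄ = (0.00+2.13)/2 = 1.065 → q = 0.8×0.775×1.065 = 0.6603 ft³/s
Panel 2-3: Δb = 3.5 ft, d̄ = (1.55+3.14)/2 = 2.345, v̄ = (2.13+2.43)/2 = 2.28 → q = 3.5×2.345×2.28 = 18.71 ft³/s
Panel 3-4: Δb = 1 ft, d̄ = (3.14+4.57)/2 = 3.855, v̄ = (2.43+3.64)/2 = 3.035 → q = 1×3.855×3.035 = 11.70 ft³/s
Panel 4-5: Δb = 3.2 ft, d̄ = (4.57+3.38)/2 = 3.975, v̄ = (3.64+2.61)/2 = 3.125 → q = 3.2×3.975×3.125 = 39.75 ft³/s
Panel 5-6: Δb = 1.3 ft, d̄ = (3.38+2.12)/2 = 2.75, v̄ = (2.61+2.13)/2 = 2.37 → q = 1.3×2.75×2.37 = 8.473 ft³/s
Panel 6-7: Δb = 1.9 ft, d̄ = (2.12+0.00)/2 = 1.06, v̄ = (2.13+0.00)/2 = 1.065 → q = 1.9×1.06×1.065 = 2.145 ft³/s
Q = Σ q = 81.44 ft³/s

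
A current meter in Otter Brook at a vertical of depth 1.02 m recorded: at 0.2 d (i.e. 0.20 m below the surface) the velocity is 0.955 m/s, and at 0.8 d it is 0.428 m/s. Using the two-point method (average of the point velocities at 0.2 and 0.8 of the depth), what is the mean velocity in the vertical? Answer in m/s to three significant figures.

0.692 m/s

v̄ = (0.955 + 0.428) / 2 = 0.6915 m/s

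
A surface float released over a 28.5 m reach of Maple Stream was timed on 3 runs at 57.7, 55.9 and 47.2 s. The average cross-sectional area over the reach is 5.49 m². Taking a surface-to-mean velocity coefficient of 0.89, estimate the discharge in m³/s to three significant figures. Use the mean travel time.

t̄ = (57.7 + 55.9 + 47.2) / 3 = 53.6 s
v_surface = L / t̄ = 28.5 / 53.6 = 0.5317 m/s
v_mean = 0.89 × 0.5317 = 0.4732 m/s
Q = A × v_mean = 5.49 × 0.4732 = 2.598 m³/s

2.60 m³/s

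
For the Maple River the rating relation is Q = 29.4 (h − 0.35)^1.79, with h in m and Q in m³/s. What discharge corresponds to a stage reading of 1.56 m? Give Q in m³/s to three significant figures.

41.4 m³/s

Q = 29.4 × (1.56 − 0.35)^1.79 = 29.4 × 1.21^1.79 = 41.36 m³/s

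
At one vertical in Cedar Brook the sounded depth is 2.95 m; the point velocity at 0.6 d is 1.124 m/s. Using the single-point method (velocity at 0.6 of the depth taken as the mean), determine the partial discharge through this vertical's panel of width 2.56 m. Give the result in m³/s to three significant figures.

v̄ = v₀.₆ = 1.124 m/s
q = v̄ × d × w = 1.124 × 2.95 × 2.56 = 8.488 m³/s

8.49 m³/s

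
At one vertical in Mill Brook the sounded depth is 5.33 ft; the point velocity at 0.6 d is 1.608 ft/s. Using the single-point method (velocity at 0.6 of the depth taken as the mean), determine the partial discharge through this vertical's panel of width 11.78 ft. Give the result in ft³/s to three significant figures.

v̄ = v₀.₆ = 1.608 ft/s
q = v̄ × d × w = 1.608 × 5.33 × 11.78 = 101.0 ft³/s

101 ft³/s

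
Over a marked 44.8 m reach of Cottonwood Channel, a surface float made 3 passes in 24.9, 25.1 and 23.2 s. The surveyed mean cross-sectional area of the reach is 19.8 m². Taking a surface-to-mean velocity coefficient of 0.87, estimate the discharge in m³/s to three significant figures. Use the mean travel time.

t̄ = (24.9 + 25.1 + 23.2) / 3 = 24.4 s
v_surface = L / t̄ = 44.8 / 24.4 = 1.836 m/s
v_mean = 0.87 × 1.836 = 1.597 m/s
Q = A × v_mean = 19.8 × 1.597 = 31.63 m³/s

31.6 m³/s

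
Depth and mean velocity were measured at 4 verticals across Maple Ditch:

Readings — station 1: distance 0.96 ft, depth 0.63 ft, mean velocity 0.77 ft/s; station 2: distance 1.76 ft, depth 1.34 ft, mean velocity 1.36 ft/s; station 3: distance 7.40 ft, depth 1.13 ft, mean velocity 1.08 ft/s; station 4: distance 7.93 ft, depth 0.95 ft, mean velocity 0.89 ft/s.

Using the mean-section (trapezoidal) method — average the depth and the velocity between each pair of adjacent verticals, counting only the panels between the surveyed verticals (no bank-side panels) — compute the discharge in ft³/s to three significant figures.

Panel 1-2: Δb = 0.8 ft, d̄ = (0.63+1.34)/2 = 0.985, v̄ = (0.77+1.36)/2 = 1.065 → q = 0.8×0.985×1.065 = 0.8392 ft³/s
Panel 2-3: Δb = 5.64 ft, d̄ = (1.34+1.13)/2 = 1.235, v̄ = (1.36+1.08)/2 = 1.22 → q = 5.64×1.235×1.22 = 8.498 ft³/s
Panel 3-4: Δb = 0.53 ft, d̄ = (1.13+0.95)/2 = 1.04, v̄ = (1.08+0.89)/2 = 0.985 → q = 0.53×1.04×0.985 = 0.5429 ft³/s
Q = Σ q = 9.880 ft³/s

9.88 ft³/s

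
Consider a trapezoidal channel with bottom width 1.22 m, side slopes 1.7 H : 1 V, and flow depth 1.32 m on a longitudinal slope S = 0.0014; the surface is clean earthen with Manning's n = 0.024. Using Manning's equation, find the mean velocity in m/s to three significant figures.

1.24 m/s

A = (b + z·y)·y = (1.22 + 1.7×1.32)×1.32 = 4.572 m²
P = b + 2y√(1+z²) = 1.22 + 2×1.32×√(1+1.7²) = 6.427 m
R = A/P = 4.572/6.427 = 0.7115 m
Q = (1/n)·A·R^(2/3)·S^(1/2) = (1/0.024) × 4.572 × 0.7115^(2/3) × 0.0014^(1/2) = 5.681 m³/s
V = Q/A = 5.681/4.572 = 1.242 m/s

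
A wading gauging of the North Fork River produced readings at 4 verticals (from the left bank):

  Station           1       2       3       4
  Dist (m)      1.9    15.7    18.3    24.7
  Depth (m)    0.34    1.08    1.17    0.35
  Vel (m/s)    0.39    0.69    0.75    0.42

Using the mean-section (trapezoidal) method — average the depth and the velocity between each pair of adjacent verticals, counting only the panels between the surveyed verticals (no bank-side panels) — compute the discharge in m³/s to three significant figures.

10.2 m³/s

Panel 1-2: Δb = 13.8 m, d̄ = (0.34+1.08)/2 = 0.71, v̄ = (0.39+0.69)/2 = 0.54 → q = 13.8×0.71×0.54 = 5.291 m³/s
Panel 2-3: Δb = 2.6 m, d̄ = (1.08+1.17)/2 = 1.125, v̄ = (0.69+0.75)/2 = 0.72 → q = 2.6×1.125×0.72 = 2.106 m³/s
Panel 3-4: Δb = 6.4 m, d̄ = (1.17+0.35)/2 = 0.76, v̄ = (0.75+0.42)/2 = 0.585 → q = 6.4×0.76×0.585 = 2.845 m³/s
Q = Σ q = 10.24 m³/s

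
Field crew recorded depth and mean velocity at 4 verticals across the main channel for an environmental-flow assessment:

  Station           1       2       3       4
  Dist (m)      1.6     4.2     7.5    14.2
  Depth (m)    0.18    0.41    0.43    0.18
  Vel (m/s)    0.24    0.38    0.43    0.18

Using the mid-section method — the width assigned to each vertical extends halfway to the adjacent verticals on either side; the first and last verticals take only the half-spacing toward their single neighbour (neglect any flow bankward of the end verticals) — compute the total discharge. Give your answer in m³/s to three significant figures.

w_1 = (4.2 − 1.6)/2 = 1.3 m; q_1 = 0.24 × 0.18 × 1.3 = 0.05616 m³/s
w_2 = (7.5 − 1.6)/2 = 2.95 m; q_2 = 0.38 × 0.41 × 2.95 = 0.4596 m³/s
w_3 = (14.2 − 4.2)/2 = 5 m; q_3 = 0.43 × 0.43 × 5 = 0.9245 m³/s
w_4 = (14.2 − 7.5)/2 = 3.35 m; q_4 = 0.18 × 0.18 × 3.35 = 0.1085 m³/s
Q = Σ qᵢ = 1.549 m³/s

1.55 m³/s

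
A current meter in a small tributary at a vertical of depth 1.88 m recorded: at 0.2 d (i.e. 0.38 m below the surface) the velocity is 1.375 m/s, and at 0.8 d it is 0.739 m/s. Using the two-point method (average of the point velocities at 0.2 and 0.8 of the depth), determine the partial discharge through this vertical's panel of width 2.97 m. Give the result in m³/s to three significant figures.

5.90 m³/s

v̄ = (1.375 + 0.739) / 2 = 1.057 m/s
q = v̄ × d × w = 1.057 × 1.88 × 2.97 = 5.902 m³/s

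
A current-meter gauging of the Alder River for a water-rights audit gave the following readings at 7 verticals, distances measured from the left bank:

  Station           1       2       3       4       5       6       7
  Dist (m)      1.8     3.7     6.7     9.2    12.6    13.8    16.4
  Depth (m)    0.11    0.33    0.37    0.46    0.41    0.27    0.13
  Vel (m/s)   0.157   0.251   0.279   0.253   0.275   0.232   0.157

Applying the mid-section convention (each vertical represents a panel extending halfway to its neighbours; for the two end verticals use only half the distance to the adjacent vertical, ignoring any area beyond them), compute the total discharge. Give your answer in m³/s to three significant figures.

w_1 = (3.7 − 1.8)/2 = 0.95 m; q_1 = 0.157 × 0.11 × 0.95 = 0.01641 m³/s
w_2 = (6.7 − 1.8)/2 = 2.45 m; q_2 = 0.251 × 0.33 × 2.45 = 0.2029 m³/s
w_3 = (9.2 − 3.7)/2 = 2.75 m; q_3 = 0.279 × 0.37 × 2.75 = 0.2839 m³/s
w_4 = (12.6 − 6.7)/2 = 2.95 m; q_4 = 0.253 × 0.46 × 2.95 = 0.3433 m³/s
w_5 = (13.8 − 9.2)/2 = 2.3 m; q_5 = 0.275 × 0.41 × 2.3 = 0.2593 m³/s
w_6 = (16.4 − 12.6)/2 = 1.9 m; q_6 = 0.232 × 0.27 × 1.9 = 0.1190 m³/s
w_7 = (16.4 − 13.8)/2 = 1.3 m; q_7 = 0.157 × 0.13 × 1.3 = 0.02653 m³/s
Q = Σ qᵢ = 1.251 m³/s

1.25 m³/s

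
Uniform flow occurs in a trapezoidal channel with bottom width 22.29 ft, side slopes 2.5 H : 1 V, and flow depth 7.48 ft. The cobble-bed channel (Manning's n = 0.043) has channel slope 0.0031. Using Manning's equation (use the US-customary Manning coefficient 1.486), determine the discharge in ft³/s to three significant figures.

1700 ft³/s

A = (b + z·y)·y = (22.29 + 2.5×7.48)×7.48 = 306.6 ft²
P = b + 2y√(1+z²) = 22.29 + 2×7.48×√(1+2.5²) = 62.57 ft
R = A/P = 306.6/62.57 = 4.900 ft
Q = (1.486/n)·A·R^(2/3)·S^(1/2) = (1.486/0.043) × 306.6 × 4.900^(2/3) × 0.0031^(1/2) = 1702 ft³/s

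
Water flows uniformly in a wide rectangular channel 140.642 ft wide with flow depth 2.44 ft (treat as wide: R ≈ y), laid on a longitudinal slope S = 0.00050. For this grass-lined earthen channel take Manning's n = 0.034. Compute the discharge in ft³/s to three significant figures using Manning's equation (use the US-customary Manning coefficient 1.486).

608 ft³/s

A = b·y = 140.642 × 2.44 = 343.2 ft²
Wide channel: R ≈ y = 2.44 ft
Q = (1.486/n)·A·R^(2/3)·S^(1/2) = (1.486/0.034) × 343.2 × 2.440^(2/3) × 0.00050^(1/2) = 607.8 ft³/s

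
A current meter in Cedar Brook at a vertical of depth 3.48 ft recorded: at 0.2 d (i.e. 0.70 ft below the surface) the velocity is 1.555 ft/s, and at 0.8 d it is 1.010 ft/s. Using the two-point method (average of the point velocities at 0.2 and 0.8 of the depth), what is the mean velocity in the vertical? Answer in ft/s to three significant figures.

1.28 ft/s

v̄ = (1.555 + 1.010) / 2 = 1.283 ft/s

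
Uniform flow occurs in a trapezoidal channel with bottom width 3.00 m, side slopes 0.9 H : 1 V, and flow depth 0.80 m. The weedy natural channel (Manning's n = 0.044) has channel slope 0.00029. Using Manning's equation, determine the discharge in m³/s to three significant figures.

0.799 m³/s

A = (b + z·y)·y = (3.00 + 0.9×0.80)×0.80 = 2.976 m²
P = b + 2y√(1+z²) = 3.00 + 2×0.80×√(1+0.9²) = 5.153 m
R = A/P = 2.976/5.153 = 0.5776 m
Q = (1/n)·A·R^(2/3)·S^(1/2) = (1/0.044) × 2.976 × 0.5776^(2/3) × 0.00029^(1/2) = 0.7988 m³/s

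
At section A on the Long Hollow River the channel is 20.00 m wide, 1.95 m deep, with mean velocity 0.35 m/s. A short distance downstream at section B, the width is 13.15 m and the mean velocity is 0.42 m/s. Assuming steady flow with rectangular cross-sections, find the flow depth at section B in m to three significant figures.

2.47 m

Q = A₁V₁ = (20.00×1.95) × 0.35 = 13.65 m³/s
d₂ = Q/(b₂ V₂) = 13.65/(13.15×0.42) = 2.471 m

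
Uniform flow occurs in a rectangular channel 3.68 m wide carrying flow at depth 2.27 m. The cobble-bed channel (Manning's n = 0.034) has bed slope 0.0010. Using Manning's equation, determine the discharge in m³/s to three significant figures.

7.85 m³/s

A = b·y = 3.68 × 2.27 = 8.354 m²
P = b + 2y = 3.68 + 2×2.27 = 8.220 m
R = A/P = 8.354/8.220 = 1.016 m
Q = (1/n)·A·R^(2/3)·S^(1/2) = (1/0.034) × 8.354 × 1.016^(2/3) × 0.0010^(1/2) = 7.853 m³/s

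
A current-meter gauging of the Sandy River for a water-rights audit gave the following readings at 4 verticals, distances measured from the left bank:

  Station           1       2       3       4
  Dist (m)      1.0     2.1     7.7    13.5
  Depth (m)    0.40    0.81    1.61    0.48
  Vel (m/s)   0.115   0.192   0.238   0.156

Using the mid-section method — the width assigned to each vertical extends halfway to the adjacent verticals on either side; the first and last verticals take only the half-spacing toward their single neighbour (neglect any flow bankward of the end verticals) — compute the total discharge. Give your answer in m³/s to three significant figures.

2.95 m³/s

w_1 = (2.1 − 1.0)/2 = 0.55 m; q_1 = 0.115 × 0.40 × 0.55 = 0.02530 m³/s
w_2 = (7.7 − 1.0)/2 = 3.35 m; q_2 = 0.192 × 0.81 × 3.35 = 0.5210 m³/s
w_3 = (13.5 − 2.1)/2 = 5.7 m; q_3 = 0.238 × 1.61 × 5.7 = 2.184 m³/s
w_4 = (13.5 − 7.7)/2 = 2.9 m; q_4 = 0.156 × 0.48 × 2.9 = 0.2172 m³/s
Q = Σ qᵢ = 2.948 m³/s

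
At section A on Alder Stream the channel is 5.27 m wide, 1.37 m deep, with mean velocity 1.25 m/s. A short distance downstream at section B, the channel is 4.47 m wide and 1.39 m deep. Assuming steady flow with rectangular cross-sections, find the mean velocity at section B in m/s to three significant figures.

1.45 m/s

Q = A₁V₁ = (5.27×1.37) × 1.25 = 9.025 m³/s
A₂ = 4.47 × 1.39 = 6.213 m²
V₂ = Q/A₂ = 9.025/6.213 = 1.453 m/s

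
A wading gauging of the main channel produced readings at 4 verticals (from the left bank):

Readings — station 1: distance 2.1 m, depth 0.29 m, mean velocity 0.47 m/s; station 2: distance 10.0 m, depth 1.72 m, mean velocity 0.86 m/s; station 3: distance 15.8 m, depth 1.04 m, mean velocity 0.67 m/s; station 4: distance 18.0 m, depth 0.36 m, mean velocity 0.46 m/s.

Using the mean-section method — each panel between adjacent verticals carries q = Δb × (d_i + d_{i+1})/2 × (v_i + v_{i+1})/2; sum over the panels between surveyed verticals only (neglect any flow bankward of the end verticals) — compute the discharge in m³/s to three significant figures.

Panel 1-2: Δb = 7.9 m, d̄ = (0.29+1.72)/2 = 1.005, v̄ = (0.47+0.86)/2 = 0.665 → q = 7.9×1.005×0.665 = 5.280 m³/s
Panel 2-3: Δb = 5.8 m, d̄ = (1.72+1.04)/2 = 1.38, v̄ = (0.86+0.67)/2 = 0.765 → q = 5.8×1.38×0.765 = 6.123 m³/s
Panel 3-4: Δb = 2.2 m, d̄ = (1.04+0.36)/2 = 0.7, v̄ = (0.67+0.46)/2 = 0.565 → q = 2.2×0.7×0.565 = 0.8701 m³/s
Q = Σ q = 12.27 m³/s

12.3 m³/s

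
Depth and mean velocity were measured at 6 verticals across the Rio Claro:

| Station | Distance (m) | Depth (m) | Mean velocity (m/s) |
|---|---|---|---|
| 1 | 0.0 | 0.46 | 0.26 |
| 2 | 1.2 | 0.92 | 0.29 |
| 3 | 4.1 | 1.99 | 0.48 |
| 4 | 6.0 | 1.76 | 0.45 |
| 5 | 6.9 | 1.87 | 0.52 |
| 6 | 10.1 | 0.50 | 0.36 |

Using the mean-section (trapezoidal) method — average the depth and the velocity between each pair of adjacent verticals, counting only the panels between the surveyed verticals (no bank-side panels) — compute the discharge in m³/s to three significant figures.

5.97 m³/s

Panel 1-2: Δb = 1.2 m, d̄ = (0.46+0.92)/2 = 0.69, v̄ = (0.26+0.29)/2 = 0.275 → q = 1.2×0.69×0.275 = 0.2277 m³/s
Panel 2-3: Δb = 2.9 m, d̄ = (0.92+1.99)/2 = 1.455, v̄ = (0.29+0.48)/2 = 0.385 → q = 2.9×1.455×0.385 = 1.625 m³/s
Panel 3-4: Δb = 1.9 m, d̄ = (1.99+1.76)/2 = 1.875, v̄ = (0.48+0.45)/2 = 0.465 → q = 1.9×1.875×0.465 = 1.657 m³/s
Panel 4-5: Δb = 0.9 m, d̄ = (1.76+1.87)/2 = 1.815, v̄ = (0.45+0.52)/2 = 0.485 → q = 0.9×1.815×0.485 = 0.7922 m³/s
Panel 5-6: Δb = 3.2 m, d̄ = (1.87+0.50)/2 = 1.185, v̄ = (0.52+0.36)/2 = 0.44 → q = 3.2×1.185×0.44 = 1.668 m³/s
Q = Σ q = 5.969 m³/s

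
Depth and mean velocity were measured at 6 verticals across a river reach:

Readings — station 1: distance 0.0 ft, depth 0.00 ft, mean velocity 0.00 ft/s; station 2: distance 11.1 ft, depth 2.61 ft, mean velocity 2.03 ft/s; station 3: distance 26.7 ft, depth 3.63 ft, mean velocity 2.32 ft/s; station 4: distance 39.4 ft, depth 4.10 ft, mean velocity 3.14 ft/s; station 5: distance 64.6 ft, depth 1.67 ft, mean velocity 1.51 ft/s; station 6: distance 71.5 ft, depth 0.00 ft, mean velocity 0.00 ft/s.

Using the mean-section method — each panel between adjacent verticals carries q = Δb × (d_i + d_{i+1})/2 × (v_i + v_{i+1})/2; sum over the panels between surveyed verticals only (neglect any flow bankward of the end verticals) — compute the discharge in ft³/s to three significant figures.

Panel 1-2: Δb = 11.1 ft, d̄ = (0.00+2.61)/2 = 1.305, v̄ = (0.00+2.03)/2 = 1.015 → q = 11.1×1.305×1.015 = 14.70 ft³/s
Panel 2-3: Δb = 15.6 ft, d̄ = (2.61+3.63)/2 = 3.12, v̄ = (2.03+2.32)/2 = 2.175 → q = 15.6×3.12×2.175 = 105.9 ft³/s
Panel 3-4: Δb = 12.7 ft, d̄ = (3.63+4.10)/2 = 3.865, v̄ = (2.32+3.14)/2 = 2.73 → q = 12.7×3.865×2.73 = 134.0 ft³/s
Panel 4-5: Δb = 25.2 ft, d̄ = (4.10+1.67)/2 = 2.885, v̄ = (3.14+1.51)/2 = 2.325 → q = 25.2×2.885×2.325 = 169.0 ft³/s
Panel 5-6: Δb = 6.9 ft, d̄ = (1.67+0.00)/2 = 0.835, v̄ = (1.51+0.00)/2 = 0.755 → q = 6.9×0.835×0.755 = 4.350 ft³/s
Q = Σ q = 427.9 ft³/s

428 ft³/s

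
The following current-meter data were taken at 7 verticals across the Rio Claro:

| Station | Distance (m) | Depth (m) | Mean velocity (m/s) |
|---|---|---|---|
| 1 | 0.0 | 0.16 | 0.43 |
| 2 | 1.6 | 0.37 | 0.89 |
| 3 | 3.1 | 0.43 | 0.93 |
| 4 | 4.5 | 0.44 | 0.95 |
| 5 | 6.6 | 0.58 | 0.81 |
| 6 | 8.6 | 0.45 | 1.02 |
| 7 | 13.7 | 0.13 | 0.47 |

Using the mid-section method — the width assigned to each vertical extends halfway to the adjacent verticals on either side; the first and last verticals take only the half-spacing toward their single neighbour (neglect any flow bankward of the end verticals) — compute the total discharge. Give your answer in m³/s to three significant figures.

w_1 = (1.6 − 0.0)/2 = 0.8 m; q_1 = 0.43 × 0.16 × 0.8 = 0.05504 m³/s
w_2 = (3.1 − 0.0)/2 = 1.55 m; q_2 = 0.89 × 0.37 × 1.55 = 0.5104 m³/s
w_3 = (4.5 − 1.6)/2 = 1.45 m; q_3 = 0.93 × 0.43 × 1.45 = 0.5799 m³/s
w_4 = (6.6 − 3.1)/2 = 1.75 m; q_4 = 0.95 × 0.44 × 1.75 = 0.7315 m³/s
w_5 = (8.6 − 4.5)/2 = 2.05 m; q_5 = 0.81 × 0.58 × 2.05 = 0.9631 m³/s
w_6 = (13.7 − 6.6)/2 = 3.55 m; q_6 = 1.02 × 0.45 × 3.55 = 1.629 m³/s
w_7 = (13.7 − 8.6)/2 = 2.55 m; q_7 = 0.47 × 0.13 × 2.55 = 0.1558 m³/s
Q = Σ qᵢ = 4.625 m³/s

4.63 m³/s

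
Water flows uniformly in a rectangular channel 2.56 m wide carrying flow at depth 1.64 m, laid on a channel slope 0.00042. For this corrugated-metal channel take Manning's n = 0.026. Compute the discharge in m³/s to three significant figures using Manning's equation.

2.66 m³/s

A = b·y = 2.56 × 1.64 = 4.198 m²
P = b + 2y = 2.56 + 2×1.64 = 5.840 m
R = A/P = 4.198/5.840 = 0.7189 m
Q = (1/n)·A·R^(2/3)·S^(1/2) = (1/0.026) × 4.198 × 0.7189^(2/3) × 0.00042^(1/2) = 2.656 m³/s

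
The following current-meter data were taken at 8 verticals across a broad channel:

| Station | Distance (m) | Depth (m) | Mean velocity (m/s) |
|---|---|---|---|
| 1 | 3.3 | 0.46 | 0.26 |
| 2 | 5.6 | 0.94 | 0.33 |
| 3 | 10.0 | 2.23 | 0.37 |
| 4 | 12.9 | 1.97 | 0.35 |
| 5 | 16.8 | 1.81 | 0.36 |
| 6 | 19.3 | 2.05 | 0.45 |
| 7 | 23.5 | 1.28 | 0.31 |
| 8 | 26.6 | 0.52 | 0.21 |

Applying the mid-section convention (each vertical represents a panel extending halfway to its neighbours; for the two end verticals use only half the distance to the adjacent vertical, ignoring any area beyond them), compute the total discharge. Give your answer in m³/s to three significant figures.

w_1 = (5.6 − 3.3)/2 = 1.15 m; q_1 = 0.26 × 0.46 × 1.15 = 0.1375 m³/s
w_2 = (10.0 − 3.3)/2 = 3.35 m; q_2 = 0.33 × 0.94 × 3.35 = 1.039 m³/s
w_3 = (12.9 − 5.6)/2 = 3.65 m; q_3 = 0.37 × 2.23 × 3.65 = 3.012 m³/s
w_4 = (16.8 − 10.0)/2 = 3.4 m; q_4 = 0.35 × 1.97 × 3.4 = 2.344 m³/s
w_5 = (19.3 − 12.9)/2 = 3.2 m; q_5 = 0.36 × 1.81 × 3.2 = 2.085 m³/s
w_6 = (23.5 − 16.8)/2 = 3.35 m; q_6 = 0.45 × 2.05 × 3.35 = 3.090 m³/s
w_7 = (26.6 − 19.3)/2 = 3.65 m; q_7 = 0.31 × 1.28 × 3.65 = 1.448 m³/s
w_8 = (26.6 − 23.5)/2 = 1.55 m; q_8 = 0.21 × 0.52 × 1.55 = 0.1693 m³/s
Q = Σ qᵢ = 13.33 m³/s

13.3 m³/s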